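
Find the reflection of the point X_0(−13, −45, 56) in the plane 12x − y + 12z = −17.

(-61, -41, 8)

n = (12, −1, 12), |n|² = 289, n·X_0 − (-17) = 578, so t = 578/289 = 2.
Foot F = X_0 − 2·n = (−37, −43, 32); the reflection is 2F − X_0 = (−61, −41, 8).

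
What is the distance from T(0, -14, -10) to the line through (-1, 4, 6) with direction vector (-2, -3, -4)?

3√13

Direction vector d = (-2, -3, -4).
AP = (1, -18, -16), and AP × d = (24, 36, -39).
|AP × d|² = 3393 and |d|² = 29, so the distance is √(3393/29) = √117 = 3√13.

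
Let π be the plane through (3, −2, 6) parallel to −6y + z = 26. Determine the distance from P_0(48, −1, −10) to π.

22/√37

Parallel planes share the normal n = (0, −6, 1); since (3, −2, 6) lies on the plane, its equation is −6y + z = 18.
d = |(-6)·(-1) + 1·(-10) − 18| / √(0 + 36 + 1) = |-22| / √37 = 22√37/37.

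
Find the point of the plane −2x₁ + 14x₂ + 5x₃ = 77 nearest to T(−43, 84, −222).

(-127/3, 238/3, -671/3)

The perpendicular from T has direction n = (−2, 14, 5): r = (−43, 84, −222) + t(−2, 14, 5).
Substitute into the plane: n·(T + tn) = 77 gives 152 + 225t = 77, so t = -1/3.
Foot = (−43, 84, −222) + (-1/3)·(−2, 14, 5) = (−127/3, 238/3, −671/3).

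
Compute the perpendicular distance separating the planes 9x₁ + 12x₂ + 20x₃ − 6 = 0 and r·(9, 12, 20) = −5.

11/25

With common normal n = (9, 12, 20) (|n| = 25), the distance is |6 − (-5)|/|n| = 11/25.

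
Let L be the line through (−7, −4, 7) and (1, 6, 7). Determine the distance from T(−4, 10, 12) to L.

√66

A direction vector is d = (8, 10, 0).
AP = (3, 14, 5); AP·d = 164, |AP|² = 230, |d|² = 164.
distance² = |AP|² − (AP·d)²/|d|² = 230 − 26896/164 = 66, so the distance is √66.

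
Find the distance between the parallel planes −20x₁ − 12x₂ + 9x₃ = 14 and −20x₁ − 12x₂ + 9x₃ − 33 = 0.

19/25

With common normal n = (−20, −12, 9) (|n| = 25), the distance is |14 − 33|/|n| = 19/25.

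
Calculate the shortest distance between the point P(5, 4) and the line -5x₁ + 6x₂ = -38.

d = |(-5)·5 + 6·4 − (-38)| / √(25 + 36) = |37|/√61 = 37√61/61.

37/√61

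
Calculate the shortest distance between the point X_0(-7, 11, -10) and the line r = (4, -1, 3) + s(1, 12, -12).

√145

Direction vector d = (1, 12, -12).
AP = (-11, 12, -13); AP·d = 289, |AP|² = 434, |d|² = 289.
distance² = |AP|² − (AP·d)²/|d|² = 434 − 83521/289 = 145, so the distance is √145.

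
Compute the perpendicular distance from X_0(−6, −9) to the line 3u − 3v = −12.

d = |3·(-6) + (-3)·(-9) − (-12)| / √(9 + 9) = |21|/(3√2) = 7/√2.

7/√2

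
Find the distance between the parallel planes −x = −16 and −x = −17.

1

Both planes have normal n = (−1, 0, 0), |n| = 1. Any point on the first plane is at distance |(-17) − (-16)|/|n| = 1/1 = 1 from the second.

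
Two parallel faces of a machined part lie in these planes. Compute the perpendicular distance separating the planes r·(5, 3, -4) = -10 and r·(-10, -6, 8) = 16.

Divide the second equation by -2 to match normals: 5x + 3y - 4z = -8.
Both planes have normal n = (5, 3, -4), |n| = 5√2. Any point on the first plane is at distance |(-8) − (-10)|/|n| = 2/(5√2) = √2/5 from the second.

√2/5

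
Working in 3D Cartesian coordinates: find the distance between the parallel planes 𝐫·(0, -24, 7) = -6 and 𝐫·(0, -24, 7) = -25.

19/25

With common normal n = (0, -24, 7) (|n| = 25), the distance is |(-6) − (-25)|/|n| = 19/25.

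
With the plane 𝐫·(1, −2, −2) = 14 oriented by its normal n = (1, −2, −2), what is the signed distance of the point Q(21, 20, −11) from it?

n·Q − 14 = -11.
|n| = 3, so the signed distance is -11/3.

-11/3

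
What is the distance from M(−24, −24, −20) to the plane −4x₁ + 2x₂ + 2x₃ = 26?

Normal vector n = (−4, 2, 2), and n·(−24, −24, −20) − 26 = −18.
|n| = √(16 + 4 + 4) = 2√6, so the distance is |-18|/(2√6) = 9/√6.

9/√6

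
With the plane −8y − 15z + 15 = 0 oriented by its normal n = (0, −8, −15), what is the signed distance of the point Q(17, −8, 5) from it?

n·Q − (-15) = 4.
|n| = 17, so the signed distance is 4/17.

4/17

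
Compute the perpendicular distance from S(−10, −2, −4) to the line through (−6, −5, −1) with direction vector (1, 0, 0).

3√2

Direction vector d = (1, 0, 0).
AP = (−4, 3, −3), and AP × d = (0, −3, −3).
|AP × d|² = 18 and |d|² = 1, so the distance is √18 = 3√2.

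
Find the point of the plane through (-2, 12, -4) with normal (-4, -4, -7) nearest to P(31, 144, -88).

(247/9, 1264/9, -848/9)

n = (-4, -4, -7), |n|² = 81, and n·P − (-12) = -72.
t = -72/81 = -8/9, so the foot is P − t·n = (31, 144, -88) − (-8/9)·(-4, -4, -7) = (247/9, 1264/9, -848/9).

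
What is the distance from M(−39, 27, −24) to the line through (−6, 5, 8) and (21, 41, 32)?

A direction vector is d = (27, 36, 24).
AP = (−33, 22, −32); AP·d = -867, |AP|² = 2597, |d|² = 2601.
distance² = |AP|² − (AP·d)²/|d|² = 2597 − 751689/2601 = 2308, so the distance is 2√577.

2√577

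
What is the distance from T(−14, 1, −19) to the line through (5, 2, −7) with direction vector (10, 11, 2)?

√281

Direction vector d = (10, 11, 2).
AP = (−19, −1, −12), and AP × d = (130, −82, −199).
|AP × d|² = 63225 and |d|² = 225, so the distance is √(63225/225) = √281.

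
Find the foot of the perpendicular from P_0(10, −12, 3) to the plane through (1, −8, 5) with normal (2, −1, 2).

(6, -10, -1)

n = (2, −1, 2), |n|² = 9, and n·P_0 − 20 = 18.
t = 18/9 = 2, so the foot is P_0 − t·n = (10, −12, 3) − 2·(2, −1, 2) = (6, −10, −1).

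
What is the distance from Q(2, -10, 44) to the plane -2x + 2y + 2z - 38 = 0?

13√3/3

n = (-2, 2, 2); n·P − 38 = 26; |n| = 2√3; distance = 26/(2√3) = 13√3/3.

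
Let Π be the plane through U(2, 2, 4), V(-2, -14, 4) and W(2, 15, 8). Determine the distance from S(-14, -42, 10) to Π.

2/21

UV = (-4, -16, 0) and UW = (0, 13, 4), so a normal is n = UV × UW = (-64, 16, -52).
Then n·(-14, -42, 10) - (-304) = 8.
|n| = √(4096 + 256 + 2704) = 84, so the distance is |8|/84 = 2/21.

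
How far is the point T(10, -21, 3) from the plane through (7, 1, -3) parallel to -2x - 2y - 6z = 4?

Parallel planes share the normal n = (-2, -2, -6); since (7, 1, -3) lies on the plane, its equation is -2x - 2y - 6z = 2.
n = (-2, -2, -6); n·P − 2 = 2; |n| = 2√11; distance = 2/(2√11) = √11/11.

1/√11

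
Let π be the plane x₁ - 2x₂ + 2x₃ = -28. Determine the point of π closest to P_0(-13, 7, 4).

(-14, 9, 2)

The perpendicular from P_0 has direction n = (1, -2, 2): r = (-13, 7, 4) + μ(1, -2, 2).
Substitute into the plane: n·(P_0 + μn) = -28 gives -19 + 9μ = -28, so μ = -1.
Foot = (-13, 7, 4) + (-1)·(1, -2, 2) = (-14, 9, 2).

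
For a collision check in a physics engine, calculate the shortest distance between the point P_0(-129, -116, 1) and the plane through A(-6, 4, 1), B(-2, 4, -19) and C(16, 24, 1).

6

AB = (4, 0, -20) and AC = (22, 20, 0), so a normal is n = AB × AC = (400, -440, 80).
n = (400, -440, 80); n·P − (-4080) = 3600; |n| = 600; distance = 3600/600 = 6.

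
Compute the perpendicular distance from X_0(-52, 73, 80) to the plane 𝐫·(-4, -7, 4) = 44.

n = (-4, -7, 4); n·P − 44 = -27; |n| = 9; distance = 27/9 = 3.

3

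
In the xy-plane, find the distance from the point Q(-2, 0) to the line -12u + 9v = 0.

8/5

d = |(-12)·(-2) + 9·0 − 0| / √(144 + 81) = |24|/15 = 8/5.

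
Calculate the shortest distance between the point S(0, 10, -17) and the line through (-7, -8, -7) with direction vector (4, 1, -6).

Direction vector d = (4, 1, -6).
AP = (7, 18, -10), and AP × d = (-98, 2, -65).
|AP × d|² = 13833 and |d|² = 53, so the distance is √(13833/53) = √261 = 3√29.

3√29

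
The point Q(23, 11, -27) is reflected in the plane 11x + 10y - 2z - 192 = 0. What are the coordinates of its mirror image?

With n = (11, 10, -2), the signed offset is (n·Q − 192)/|n|² = 225/225 = 1.
Q' = Q − 2t·n = (23, 11, -27) − 2·(11, 10, -2) = (1, -9, -23).

(1, -9, -23)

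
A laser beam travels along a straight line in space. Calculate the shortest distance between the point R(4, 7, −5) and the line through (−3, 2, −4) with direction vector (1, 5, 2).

Direction vector d = (1, 5, 2).
AP = (7, 5, −1); AP·d = 30, |AP|² = 75, |d|² = 30.
distance² = |AP|² − (AP·d)²/|d|² = 75 − 900/30 = 45, so the distance is 3√5.

3√5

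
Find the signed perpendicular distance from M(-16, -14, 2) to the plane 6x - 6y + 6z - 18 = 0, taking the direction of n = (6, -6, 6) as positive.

-√3

n·M − 18 = -18.
|n| = 6√3, so the signed distance is -√3.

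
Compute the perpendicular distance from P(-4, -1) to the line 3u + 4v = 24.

d = |3·(-4) + 4·(-1) − 24| / √(9 + 16) = |-40|/5 = 8.

8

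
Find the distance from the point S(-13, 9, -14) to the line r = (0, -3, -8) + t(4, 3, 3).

3√35

Direction vector d = (4, 3, 3).
AP = (-13, 12, -6), and AP × d = (54, 15, -87).
|AP × d|² = 10710 and |d|² = 34, so the distance is √(10710/34) = √315 = 3√35.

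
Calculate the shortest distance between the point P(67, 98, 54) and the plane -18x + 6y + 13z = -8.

4

n = (-18, 6, 13); n·P − (-8) = 92; |n| = 23; distance = 92/23 = 4.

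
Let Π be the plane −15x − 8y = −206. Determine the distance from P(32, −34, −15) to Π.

2/17

d = |(-15)·32 + (-8)·(-34) − (-206)| / √(225 + 64 + 0) = |-2| / 17 = 2/17.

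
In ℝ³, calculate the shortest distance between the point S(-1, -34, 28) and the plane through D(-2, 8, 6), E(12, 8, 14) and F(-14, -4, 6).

DE = (14, 0, 8) and DF = (-12, -12, 0), so a normal is n = DE × DF = (96, -96, -168).
Then n·(-1, -34, 28) - (-1968) = 432.
|n| = √(9216 + 9216 + 28224) = 216, so the distance is |432|/216 = 2.

2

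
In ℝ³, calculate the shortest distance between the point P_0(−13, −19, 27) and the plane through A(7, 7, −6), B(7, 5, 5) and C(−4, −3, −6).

4/3

AB = (0, −2, 11) and AC = (−11, −10, 0), so a normal is n = AB × AC = (110, −121, −22).
n = (110, −121, −22); n·P − 55 = 220; |n| = 165; distance = 220/165 = 4/3.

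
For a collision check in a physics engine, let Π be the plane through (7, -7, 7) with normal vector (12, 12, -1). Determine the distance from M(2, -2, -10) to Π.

1

The plane has equation n·(r − (7, -7, 7)) = 0, i.e. n·r = -7.
Then n·(2, -2, -10) - (-7) = 17.
|n| = √(144 + 144 + 1) = 17, so the distance is |17|/17 = 1.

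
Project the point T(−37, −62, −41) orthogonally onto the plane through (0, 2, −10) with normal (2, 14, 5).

(-27, 8, -16)

The perpendicular from T has direction n = (2, 14, 5): r = (−37, −62, −41) + μ(2, 14, 5).
Substitute into the plane: n·(T + μn) = -22 gives -1147 + 225μ = -22, so μ = 5.
Foot = (−37, −62, −41) + 5·(2, 14, 5) = (−27, 8, −16).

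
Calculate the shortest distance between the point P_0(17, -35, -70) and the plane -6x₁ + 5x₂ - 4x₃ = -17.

n = (-6, 5, -4); n·P − (-17) = 20; |n| = √77; distance = 20/√77 = 20√77/77.

20√77/77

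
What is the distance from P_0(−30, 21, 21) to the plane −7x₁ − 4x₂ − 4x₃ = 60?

n = (−7, −4, −4); n·P − 60 = -18; |n| = 9; distance = 18/9 = 2.

2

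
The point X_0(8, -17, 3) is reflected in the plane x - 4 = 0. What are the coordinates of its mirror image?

(0, -17, 3)

With n = (1, 0, 0), the signed offset is (n·X_0 − 4)/|n|² = 4/1 = 4.
X_0' = X_0 − 2t·n = (8, -17, 3) − 8·(1, 0, 0) = (0, -17, 3).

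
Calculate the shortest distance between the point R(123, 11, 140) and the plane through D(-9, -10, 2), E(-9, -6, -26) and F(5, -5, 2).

6

DE = (0, 4, -28) and DF = (14, 5, 0), so a normal is n = DE × DF = (140, -392, -56).
d = |140·123 + (-392)·11 + (-56)·140 − 2548| / √(19600 + 153664 + 3136) = |2520| / 420 = 6.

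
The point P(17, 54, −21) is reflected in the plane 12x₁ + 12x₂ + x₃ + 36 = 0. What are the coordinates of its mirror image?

(-55, -18, -27)

With n = (12, 12, 1), the signed offset is (n·P − (-36))/|n|² = 867/289 = 3.
P' = P − 2t·n = (17, 54, −21) − 6·(12, 12, 1) = (−55, −18, −27).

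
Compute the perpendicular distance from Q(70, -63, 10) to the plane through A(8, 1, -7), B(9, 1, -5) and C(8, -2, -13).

7

AB = (1, 0, 2) and AC = (0, -3, -6), so a normal is n = AB × AC = (6, 6, -3).
d = |6·70 + 6·(-63) + (-3)·10 − 75| / √(36 + 36 + 9) = |-63| / 9 = 7.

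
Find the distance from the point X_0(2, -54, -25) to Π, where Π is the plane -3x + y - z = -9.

d = |(-3)·2 + 1·(-54) + (-1)·(-25) − (-9)| / √(9 + 1 + 1) = |-26| / √11 = 26/√11.

26/√11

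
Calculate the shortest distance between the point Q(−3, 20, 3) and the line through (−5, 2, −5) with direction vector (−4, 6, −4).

18

Direction vector d = (−4, 6, −4).
AP = (2, 18, 8), and AP × d = (−120, −24, 84).
|AP × d|² = 22032 and |d|² = 68, so the distance is √(22032/68) = √324 = 18.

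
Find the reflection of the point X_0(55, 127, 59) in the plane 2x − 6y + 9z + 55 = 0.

(629/11, 1325/11, 757/11)

n = (2, −6, 9), |n|² = 121, n·X_0 − (-55) = -66, so t = -66/121 = -6/11.
Foot F = X_0 − (-6/11)·n = (617/11, 1361/11, 703/11); the reflection is 2F − X_0 = (629/11, 1325/11, 757/11).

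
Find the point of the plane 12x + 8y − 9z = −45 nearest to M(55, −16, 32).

(43, -24, 41)

n = (12, 8, −9), |n|² = 289, and n·M − (-45) = 289.
t = 289/289 = 1, so the foot is M − t·n = (55, −16, 32) − 1·(12, 8, −9) = (43, −24, 41).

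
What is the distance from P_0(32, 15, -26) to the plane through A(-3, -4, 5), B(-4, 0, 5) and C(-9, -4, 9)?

27√53/53

AB = (-1, 4, 0) and AC = (-6, 0, 4), so a normal is n = AB × AC = (16, 4, 24).
d = |16·32 + 4·15 + 24·(-26) − 56| / √(256 + 16 + 576) = |-108| / (4√53) = 27√53/53.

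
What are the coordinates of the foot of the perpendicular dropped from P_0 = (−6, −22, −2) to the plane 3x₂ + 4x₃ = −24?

(-6, -16, 6)

n = (0, 3, 4), |n|² = 25, and n·P_0 − (-24) = -50.
t = -50/25 = -2, so the foot is P_0 − t·n = (−6, −22, −2) − (-2)·(0, 3, 4) = (−6, −16, 6).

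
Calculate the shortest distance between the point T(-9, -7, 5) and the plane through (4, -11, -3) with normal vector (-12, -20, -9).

The plane has equation n·(r − (4, -11, -3)) = 0, i.e. n·r = 199.
Then n·(-9, -7, 5) - 199 = 4.
|n| = √(144 + 400 + 81) = 25, so the distance is |4|/25 = 4/25.

4/25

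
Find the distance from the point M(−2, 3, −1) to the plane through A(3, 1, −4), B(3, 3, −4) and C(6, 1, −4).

AB = (0, 2, 0) and AC = (3, 0, 0), so a normal is n = AB × AC = (0, 0, −6).
Then n·(−2, 3, −1) − 24 = −18.
|n| = √(0 + 0 + 36) = 6, so the distance is |-18|/6 = 3.

3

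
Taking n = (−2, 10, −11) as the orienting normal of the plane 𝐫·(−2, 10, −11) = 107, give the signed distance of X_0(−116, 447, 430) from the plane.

-9

n·X_0 − 107 = -135.
|n| = 15, so the signed distance is -135/15 = -9.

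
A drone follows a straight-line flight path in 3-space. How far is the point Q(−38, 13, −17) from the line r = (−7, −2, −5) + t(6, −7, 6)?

Direction vector d = (6, −7, 6).
AP = (−31, 15, −12); AP·d = -363, |AP|² = 1330, |d|² = 121.
distance² = |AP|² − (AP·d)²/|d|² = 1330 − 131769/121 = 241, so the distance is √241.

√241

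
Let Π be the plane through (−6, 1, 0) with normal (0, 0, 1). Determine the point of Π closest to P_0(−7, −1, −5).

n = (0, 0, 1), |n|² = 1, and n·P_0 − 0 = -5.
t = -5/1 = -5, so the foot is P_0 − t·n = (−7, −1, −5) − (-5)·(0, 0, 1) = (−7, −1, 0).

(-7, -1, 0)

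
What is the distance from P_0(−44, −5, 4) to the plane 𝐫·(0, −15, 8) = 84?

23/17

Normal vector n = (0, −15, 8), and n·(−44, −5, 4) − 84 = 23.
|n| = √(0 + 225 + 64) = 17, so the distance is |23|/17 = 23/17.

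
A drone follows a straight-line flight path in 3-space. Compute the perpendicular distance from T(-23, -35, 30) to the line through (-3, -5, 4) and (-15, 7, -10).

A direction vector is d = (-12, 12, -14).
AP = (-20, -30, 26); AP·d = -484, |AP|² = 1976, |d|² = 484.
distance² = |AP|² − (AP·d)²/|d|² = 1976 − 234256/484 = 1492, so the distance is 2√373.

2√373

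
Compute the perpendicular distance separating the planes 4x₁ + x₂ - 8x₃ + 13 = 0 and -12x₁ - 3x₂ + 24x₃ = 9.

Divide the second equation by -3 to match normals: 4x₁ + x₂ - 8x₃ = -3.
With common normal n = (4, 1, -8) (|n| = 9), the distance is |(-13) − (-3)|/|n| = 10/9.

10/9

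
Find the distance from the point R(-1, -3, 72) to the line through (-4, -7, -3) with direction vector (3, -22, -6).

Direction vector d = (3, -22, -6).
AP = (3, 4, 75), and AP × d = (1626, 243, -78).
|AP × d|² = 2709009 and |d|² = 529, so the distance is √(2709009/529) = √5121 = 3√569.

3√569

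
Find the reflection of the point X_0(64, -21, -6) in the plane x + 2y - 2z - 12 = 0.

With n = (1, 2, -2), the signed offset is (n·X_0 − 12)/|n|² = 22/9.
X_0' = X_0 − 2t·n = (64, -21, -6) − (44/9)·(1, 2, -2) = (532/9, -277/9, 34/9).

(532/9, -277/9, 34/9)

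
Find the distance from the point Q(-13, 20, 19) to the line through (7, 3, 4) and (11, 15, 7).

A direction vector is d = (4, 12, 3).
AP = (-20, 17, 15); AP·d = 169, |AP|² = 914, |d|² = 169.
distance² = |AP|² − (AP·d)²/|d|² = 914 − 28561/169 = 745, so the distance is √745.

√745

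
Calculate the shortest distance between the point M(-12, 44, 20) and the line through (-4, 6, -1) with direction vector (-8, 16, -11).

2√377

Direction vector d = (-8, 16, -11).
AP = (-8, 38, 21); AP·d = 441, |AP|² = 1949, |d|² = 441.
distance² = |AP|² − (AP·d)²/|d|² = 1949 − 194481/441 = 1508, so the distance is 2√377.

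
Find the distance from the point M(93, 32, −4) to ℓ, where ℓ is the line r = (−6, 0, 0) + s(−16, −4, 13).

Direction vector d = (−16, −4, 13).
AP = (99, 32, −4); AP·d = -1764, |AP|² = 10841, |d|² = 441.
distance² = |AP|² − (AP·d)²/|d|² = 10841 − 3111696/441 = 3785, so the distance is √3785.

√3785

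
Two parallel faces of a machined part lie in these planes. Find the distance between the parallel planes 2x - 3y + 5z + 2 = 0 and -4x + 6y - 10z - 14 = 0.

5√38/38

Divide the second equation by -2 to match normals: 2x - 3y + 5z = -7.
Both planes have normal n = (2, -3, 5), |n| = √38. Any point on the first plane is at distance |(-7) − (-2)|/|n| = 5/√38 from the second.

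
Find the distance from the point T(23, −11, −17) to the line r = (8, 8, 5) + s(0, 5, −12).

√901

Direction vector d = (0, 5, −12).
AP = (15, −19, −22); AP·d = 169, |AP|² = 1070, |d|² = 169.
distance² = |AP|² − (AP·d)²/|d|² = 1070 − 28561/169 = 901, so the distance is √901.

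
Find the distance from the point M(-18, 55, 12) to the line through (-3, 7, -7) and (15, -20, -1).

A direction vector is d = (18, -27, 6).
AP = (-15, 48, 19), and AP × d = (801, 432, -459).
|AP × d|² = 1038906 and |d|² = 1089, so the distance is √(1038906/1089) = √954 = 3√106.

3√106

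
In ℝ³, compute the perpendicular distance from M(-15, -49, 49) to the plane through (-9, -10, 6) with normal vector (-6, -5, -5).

16/√86

The plane has equation n·(r − (-9, -10, 6)) = 0, i.e. n·r = 74.
Then n·(-15, -49, 49) - 74 = 16.
|n| = √(36 + 25 + 25) = √86, so the distance is |16|/√86 = 16/√86.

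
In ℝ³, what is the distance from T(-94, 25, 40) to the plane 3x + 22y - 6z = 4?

24/23

Normal vector n = (3, 22, -6), and n·(-94, 25, 40) - 4 = 24.
|n| = √(9 + 484 + 36) = 23, so the distance is |24|/23 = 24/23.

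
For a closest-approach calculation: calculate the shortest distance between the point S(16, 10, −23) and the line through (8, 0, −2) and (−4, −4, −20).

A direction vector is d = (−12, −4, −18).
AP = (8, 10, −21), and AP × d = (−264, 396, 88).
|AP × d|² = 234256 and |d|² = 484, so the distance is √(234256/484) = √484 = 22.

22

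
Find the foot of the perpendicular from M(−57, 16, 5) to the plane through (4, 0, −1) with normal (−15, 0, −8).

(-12, 16, 29)

n = (−15, 0, −8), |n|² = 289, and n·M − (-52) = 867.
t = 867/289 = 3, so the foot is M − t·n = (−57, 16, 5) − 3·(−15, 0, −8) = (−12, 16, 29).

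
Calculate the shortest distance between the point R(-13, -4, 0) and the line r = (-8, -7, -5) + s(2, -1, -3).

Direction vector d = (2, -1, -3).
AP = (-5, 3, 5); AP·d = -28, |AP|² = 59, |d|² = 14.
distance² = |AP|² − (AP·d)²/|d|² = 59 − 784/14 = 3, so the distance is √3.

√3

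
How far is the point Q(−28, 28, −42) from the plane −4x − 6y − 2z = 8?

n = (−4, −6, −2); n·P − 8 = 20; |n| = 2√14; distance = 20/(2√14) = 5√14/7.

10/√14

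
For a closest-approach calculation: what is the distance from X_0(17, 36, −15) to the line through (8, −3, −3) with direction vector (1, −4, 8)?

3√113

Direction vector d = (1, −4, 8).
AP = (9, 39, −12); AP·d = -243, |AP|² = 1746, |d|² = 81.
distance² = |AP|² − (AP·d)²/|d|² = 1746 − 59049/81 = 1017, so the distance is 3√113.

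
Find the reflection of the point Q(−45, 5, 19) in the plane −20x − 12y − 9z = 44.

With n = (−20, −12, −9), the signed offset is (n·Q − 44)/|n|² = 625/625 = 1.
Q' = Q − 2t·n = (−45, 5, 19) − 2·(−20, −12, −9) = (−5, 29, 37).

(-5, 29, 37)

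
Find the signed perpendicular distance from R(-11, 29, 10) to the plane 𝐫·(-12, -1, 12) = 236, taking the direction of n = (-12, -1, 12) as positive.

n·R − 236 = -13.
|n| = 17, so the signed distance is -13/17.

-13/17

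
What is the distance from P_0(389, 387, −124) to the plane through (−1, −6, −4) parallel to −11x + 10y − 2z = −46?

8

Parallel planes share the normal n = (−11, 10, −2); since (−1, −6, −4) lies on the plane, its equation is −11x + 10y − 2z = -41.
n = (−11, 10, −2); n·P − (-41) = -120; |n| = 15; distance = 120/15 = 8.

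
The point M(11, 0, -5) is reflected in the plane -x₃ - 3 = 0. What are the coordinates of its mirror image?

With n = (0, 0, -1), the signed offset is (n·M − 3)/|n|² = 2/1 = 2.
M' = M − 2t·n = (11, 0, -5) − 4·(0, 0, -1) = (11, 0, -1).

(11, 0, -1)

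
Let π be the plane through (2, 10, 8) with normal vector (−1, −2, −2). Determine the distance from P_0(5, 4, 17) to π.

3

The plane has equation n·(r − (2, 10, 8)) = 0, i.e. n·r = -38.
Then n·(5, 4, 17) − (−38) = −9.
|n| = √(1 + 4 + 4) = 3, so the distance is |-9|/3 = 3.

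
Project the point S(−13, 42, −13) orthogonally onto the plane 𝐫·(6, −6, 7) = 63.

n = (6, −6, 7), |n|² = 121, and n·S − 63 = -484.
t = -484/121 = -4, so the foot is S − t·n = (−13, 42, −13) − (-4)·(6, −6, 7) = (11, 18, 15).

(11, 18, 15)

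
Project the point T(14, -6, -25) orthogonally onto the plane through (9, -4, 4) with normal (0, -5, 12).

(14, -16, -1)

The perpendicular from T has direction n = (0, -5, 12): r = (14, -6, -25) + λ(0, -5, 12).
Substitute into the plane: n·(T + λn) = 68 gives -270 + 169λ = 68, so λ = 2.
Foot = (14, -6, -25) + 2·(0, -5, 12) = (14, -16, -1).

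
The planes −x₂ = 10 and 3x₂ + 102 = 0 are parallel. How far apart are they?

Divide the second equation by -3 to match normals: −x₂ = 34.
Both planes have normal n = (0, −1, 0), |n| = 1. Any point on the first plane is at distance |34 − 10|/|n| = 24/1 = 24 from the second.

24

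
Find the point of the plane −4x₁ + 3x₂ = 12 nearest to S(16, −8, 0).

(0, 4, 0)

n = (−4, 3, 0), |n|² = 25, and n·S − 12 = -100.
t = -100/25 = -4, so the foot is S − t·n = (16, −8, 0) − (-4)·(−4, 3, 0) = (0, 4, 0).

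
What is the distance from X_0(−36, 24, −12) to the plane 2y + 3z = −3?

Normal vector n = (0, 2, 3), and n·(−36, 24, −12) − (−3) = 15.
|n| = √(0 + 4 + 9) = √13, so the distance is |15|/√13 = 15√13/13.

15/√13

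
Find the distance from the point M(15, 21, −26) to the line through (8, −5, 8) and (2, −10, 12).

A direction vector is d = (−6, −5, 4).
AP = (7, 26, −34), and AP × d = (−66, 176, 121).
|AP × d|² = 49973 and |d|² = 77, so the distance is √(49973/77) = √649.

√649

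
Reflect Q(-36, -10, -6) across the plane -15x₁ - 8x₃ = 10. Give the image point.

(24, -10, 26)

With n = (-15, 0, -8), the signed offset is (n·Q − 10)/|n|² = 578/289 = 2.
Q' = Q − 2t·n = (-36, -10, -6) − 4·(-15, 0, -8) = (24, -10, 26).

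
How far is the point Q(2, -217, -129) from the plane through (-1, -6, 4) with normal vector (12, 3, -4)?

The plane has equation n·(r − (-1, -6, 4)) = 0, i.e. n·r = -46.
d = |12·2 + 3·(-217) + (-4)·(-129) − (-46)| / √(144 + 9 + 16) = |-65| / 13 = 5.

5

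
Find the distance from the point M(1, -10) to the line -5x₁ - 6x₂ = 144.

d = |(-5)·1 + (-6)·(-10) − 144| / √(25 + 36) = |-89|/√61 = 89√61/61.

89√61/61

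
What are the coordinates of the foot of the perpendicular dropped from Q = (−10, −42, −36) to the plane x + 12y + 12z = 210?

The perpendicular from Q has direction n = (1, 12, 12): r = (−10, −42, −36) + t(1, 12, 12).
Substitute into the plane: n·(Q + tn) = 210 gives -946 + 289t = 210, so t = 4.
Foot = (−10, −42, −36) + 4·(1, 12, 12) = (−6, 6, 12).

(-6, 6, 12)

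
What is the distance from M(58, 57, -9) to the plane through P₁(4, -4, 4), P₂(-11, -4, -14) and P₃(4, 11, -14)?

P₁P₂ = (-15, 0, -18) and P₁P₃ = (0, 15, -18), so a normal is n = P₁P₂ × P₁P₃ = (270, -270, -225).
n = (270, -270, -225); n·P − 1260 = 1035; |n| = 45√97; distance = 1035/(45√97) = 23/√97.

23√97/97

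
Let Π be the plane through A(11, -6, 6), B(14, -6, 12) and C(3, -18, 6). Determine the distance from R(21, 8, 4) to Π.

AB = (3, 0, 6) and AC = (-8, -12, 0), so a normal is n = AB × AC = (72, -48, -36).
Then n·(21, 8, 4) - 864 = 120.
|n| = √(5184 + 2304 + 1296) = 12√61, so the distance is |120|/(12√61) = 10/√61.

10√61/61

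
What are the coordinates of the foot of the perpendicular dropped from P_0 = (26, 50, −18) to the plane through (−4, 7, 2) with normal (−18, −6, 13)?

The perpendicular from P_0 has direction n = (−18, −6, 13): r = (26, 50, −18) + μ(−18, −6, 13).
Substitute into the plane: n·(P_0 + μn) = 56 gives -1002 + 529μ = 56, so μ = 2.
Foot = (26, 50, −18) + 2·(−18, −6, 13) = (−10, 38, 8).

(-10, 38, 8)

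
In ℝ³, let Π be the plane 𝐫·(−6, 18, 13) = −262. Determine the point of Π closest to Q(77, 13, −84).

The perpendicular from Q has direction n = (−6, 18, 13): r = (77, 13, −84) + t(−6, 18, 13).
Substitute into the plane: n·(Q + tn) = -262 gives -1320 + 529t = -262, so t = 2.
Foot = (77, 13, −84) + 2·(−6, 18, 13) = (65, 49, −58).

(65, 49, -58)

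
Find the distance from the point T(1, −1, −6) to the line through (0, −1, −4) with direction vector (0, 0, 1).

Direction vector d = (0, 0, 1).
AP = (1, 0, −2), and AP × d = (0, −1, 0).
|AP × d|² = 1 and |d|² = 1, so the distance is √1 = 1.

1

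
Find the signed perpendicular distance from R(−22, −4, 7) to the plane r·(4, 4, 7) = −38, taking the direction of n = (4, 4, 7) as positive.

n·R − (-38) = -17.
|n| = 9, so the signed distance is -17/9.

-17/9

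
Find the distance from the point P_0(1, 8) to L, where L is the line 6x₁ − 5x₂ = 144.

d = |6·1 + (-5)·8 − 144| / √(36 + 25) = |-178|/√61 = 178√61/61.

178√61/61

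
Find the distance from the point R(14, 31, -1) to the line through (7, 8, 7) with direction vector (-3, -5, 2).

Direction vector d = (-3, -5, 2).
AP = (7, 23, -8); AP·d = -152, |AP|² = 642, |d|² = 38.
distance² = |AP|² − (AP·d)²/|d|² = 642 − 23104/38 = 34, so the distance is √34.

√34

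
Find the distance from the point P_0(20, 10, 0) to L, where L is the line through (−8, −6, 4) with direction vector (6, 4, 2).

4√10

Direction vector d = (6, 4, 2).
AP = (28, 16, −4); AP·d = 224, |AP|² = 1056, |d|² = 56.
distance² = |AP|² − (AP·d)²/|d|² = 1056 − 50176/56 = 160, so the distance is 4√10.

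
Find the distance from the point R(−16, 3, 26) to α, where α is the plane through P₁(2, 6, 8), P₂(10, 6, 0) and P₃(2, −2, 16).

√3

P₁P₂ = (8, 0, −8) and P₁P₃ = (0, −8, 8), so a normal is n = P₁P₂ × P₁P₃ = (−64, −64, −64).
n = (−64, −64, −64); n·P − (-1024) = 192; |n| = 64√3; distance = 192/(64√3) = √3.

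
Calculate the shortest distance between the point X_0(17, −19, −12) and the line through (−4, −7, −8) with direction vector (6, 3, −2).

9√5

Direction vector d = (6, 3, −2).
AP = (21, −12, −4), and AP × d = (36, 18, 135).
|AP × d|² = 19845 and |d|² = 49, so the distance is √(19845/49) = √405 = 9√5.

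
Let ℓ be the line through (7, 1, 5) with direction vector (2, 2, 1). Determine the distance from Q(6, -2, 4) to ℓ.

Direction vector d = (2, 2, 1).
AP = (-1, -3, -1), and AP × d = (-1, -1, 4).
|AP × d|² = 18 and |d|² = 9, so the distance is √(18/9) = √2.

√2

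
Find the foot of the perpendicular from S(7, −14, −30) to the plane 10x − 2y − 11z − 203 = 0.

The perpendicular from S has direction n = (10, −2, −11): r = (7, −14, −30) + t(10, −2, −11).
Substitute into the plane: n·(S + tn) = 203 gives 428 + 225t = 203, so t = -1.
Foot = (7, −14, −30) + (-1)·(10, −2, −11) = (−3, −12, −19).

(-3, -12, -19)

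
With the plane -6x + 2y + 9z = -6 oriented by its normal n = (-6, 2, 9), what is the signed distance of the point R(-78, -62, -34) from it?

4

n·R − (-6) = 44.
|n| = 11, so the signed distance is 44/11 = 4.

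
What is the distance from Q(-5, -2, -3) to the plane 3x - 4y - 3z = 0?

Normal vector n = (3, -4, -3), and n·(-5, -2, -3) - 0 = 2.
|n| = √(9 + 16 + 9) = √34, so the distance is |2|/√34 = √34/17.

√34/17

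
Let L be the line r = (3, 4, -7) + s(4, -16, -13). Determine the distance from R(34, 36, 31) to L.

Direction vector d = (4, -16, -13).
AP = (31, 32, 38), and AP × d = (192, 555, -624).
|AP × d|² = 734265 and |d|² = 441, so the distance is √(734265/441) = √1665 = 3√185.

3√185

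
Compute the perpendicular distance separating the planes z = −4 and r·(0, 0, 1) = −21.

17

Both planes have normal n = (0, 0, 1), |n| = 1. Any point on the first plane is at distance |(-21) − (-4)|/|n| = 17/1 = 17 from the second.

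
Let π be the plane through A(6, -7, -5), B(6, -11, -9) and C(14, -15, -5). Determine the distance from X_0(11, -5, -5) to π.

7/√3

AB = (0, -4, -4) and AC = (8, -8, 0), so a normal is n = AB × AC = (-32, -32, 32).
Then n·(11, -5, -5) - (-128) = -224.
|n| = √(1024 + 1024 + 1024) = 32√3, so the distance is |-224|/(32√3) = 7/√3.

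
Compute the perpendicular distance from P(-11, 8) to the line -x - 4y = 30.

3√17

d = |(-1)·(-11) + (-4)·8 − 30| / √(1 + 16) = |-51|/√17 = 3√17.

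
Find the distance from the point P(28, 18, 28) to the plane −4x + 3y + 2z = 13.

15√29/29

d = |(-4)·28 + 3·18 + 2·28 − 13| / √(16 + 9 + 4) = |-15| / √29 = 15√29/29.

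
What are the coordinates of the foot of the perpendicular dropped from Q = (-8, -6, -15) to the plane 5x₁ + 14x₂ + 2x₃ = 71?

n = (5, 14, 2), |n|² = 225, and n·Q − 71 = -225.
t = -225/225 = -1, so the foot is Q − t·n = (-8, -6, -15) − (-1)·(5, 14, 2) = (-3, 8, -13).

(-3, 8, -13)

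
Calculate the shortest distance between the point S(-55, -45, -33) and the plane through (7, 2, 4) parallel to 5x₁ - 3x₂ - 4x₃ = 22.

Parallel planes share the normal n = (5, -3, -4); since (7, 2, 4) lies on the plane, its equation is 5x₁ - 3x₂ - 4x₃ = 13.
Then n·(-55, -45, -33) - 13 = -21.
|n| = √(25 + 9 + 16) = 5√2, so the distance is |-21|/(5√2) = 21√2/10.

21/(5√2)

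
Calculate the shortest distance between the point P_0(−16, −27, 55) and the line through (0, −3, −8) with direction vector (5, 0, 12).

Direction vector d = (5, 0, 12).
AP = (−16, −24, 63); AP·d = 676, |AP|² = 4801, |d|² = 169.
distance² = |AP|² − (AP·d)²/|d|² = 4801 − 456976/169 = 2097, so the distance is 3√233.

3√233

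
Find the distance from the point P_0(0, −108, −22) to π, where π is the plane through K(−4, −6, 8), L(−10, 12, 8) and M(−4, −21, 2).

30/√65

KL = (−6, 18, 0) and KM = (0, −15, −6), so a normal is n = KL × KM = (−108, −36, 90).
Then n·(0, −108, −22) − 1368 = 540.
|n| = √(11664 + 1296 + 8100) = 18√65, so the distance is |540|/(18√65) = 30/√65.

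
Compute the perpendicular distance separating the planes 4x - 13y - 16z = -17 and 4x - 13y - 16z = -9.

8/21

Both planes have normal n = (4, -13, -16), |n| = 21. Any point on the first plane is at distance |(-9) − (-17)|/|n| = 8/21 from the second.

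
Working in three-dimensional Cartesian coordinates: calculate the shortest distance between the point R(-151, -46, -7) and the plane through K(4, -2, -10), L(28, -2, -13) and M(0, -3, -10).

KL = (24, 0, -3) and KM = (-4, -1, 0), so a normal is n = KL × KM = (-3, 12, -24).
Then n·(-151, -46, -7) - 204 = -135.
|n| = √(9 + 144 + 576) = 27, so the distance is |-135|/27 = 5.

5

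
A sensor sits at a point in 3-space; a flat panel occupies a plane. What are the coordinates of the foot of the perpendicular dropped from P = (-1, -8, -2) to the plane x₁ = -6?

(-6, -8, -2)

The perpendicular from P has direction n = (1, 0, 0): r = (-1, -8, -2) + μ(1, 0, 0).
Substitute into the plane: n·(P + μn) = -6 gives -1 + 1μ = -6, so μ = -5.
Foot = (-1, -8, -2) + (-5)·(1, 0, 0) = (-6, -8, -2).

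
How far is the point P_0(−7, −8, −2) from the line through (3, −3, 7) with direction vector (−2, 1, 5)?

Direction vector d = (−2, 1, 5).
AP = (−10, −5, −9); AP·d = -30, |AP|² = 206, |d|² = 30.
distance² = |AP|² − (AP·d)²/|d|² = 206 − 900/30 = 176, so the distance is 4√11.

4√11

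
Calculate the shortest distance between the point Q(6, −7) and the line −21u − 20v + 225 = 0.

d = |(-21)·6 + (-20)·(-7) − (-225)| / √(441 + 400) = |239|/29 = 239/29.

239/29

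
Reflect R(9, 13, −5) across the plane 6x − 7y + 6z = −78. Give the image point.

n = (6, −7, 6), |n|² = 121, n·R − (-78) = 11, so t = 11/121 = 1/11.
Foot F = R − (1/11)·n = (93/11, 150/11, −61/11); the reflection is 2F − R = (87/11, 157/11, −67/11).

(87/11, 157/11, -67/11)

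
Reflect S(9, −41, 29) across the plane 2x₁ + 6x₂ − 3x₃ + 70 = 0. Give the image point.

(29, 19, -1)

With n = (2, 6, −3), the signed offset is (n·S − (-70))/|n|² = -245/49 = -5.
S' = S − 2t·n = (9, −41, 29) − (-10)·(2, 6, −3) = (29, 19, −1).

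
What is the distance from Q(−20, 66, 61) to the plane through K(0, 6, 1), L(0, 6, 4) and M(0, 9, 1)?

KL = (0, 0, 3) and KM = (0, 3, 0), so a normal is n = KL × KM = (−9, 0, 0).
Then n·(−20, 66, 61) − 0 = 180.
|n| = √(81 + 0 + 0) = 9, so the distance is |180|/9 = 20.

20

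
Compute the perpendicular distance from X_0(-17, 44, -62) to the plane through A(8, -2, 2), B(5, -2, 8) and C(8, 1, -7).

24/√14

AB = (-3, 0, 6) and AC = (0, 3, -9), so a normal is n = AB × AC = (-18, -27, -9).
Then n·(-17, 44, -62) - (-108) = -216.
|n| = √(324 + 729 + 81) = 9√14, so the distance is |-216|/(9√14) = 12√14/7.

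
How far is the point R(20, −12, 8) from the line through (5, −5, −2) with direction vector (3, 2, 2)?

Direction vector d = (3, 2, 2).
AP = (15, −7, 10), and AP × d = (−34, 0, 51).
|AP × d|² = 3757 and |d|² = 17, so the distance is √(3757/17) = √221.

√221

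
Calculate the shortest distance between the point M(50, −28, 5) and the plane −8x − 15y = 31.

11/17

d = |(-8)·50 + (-15)·(-28) − 31| / √(64 + 225 + 0) = |-11| / 17 = 11/17.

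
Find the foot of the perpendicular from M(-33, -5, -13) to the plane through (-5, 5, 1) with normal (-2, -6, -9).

(-29, 7, 5)

The perpendicular from M has direction n = (-2, -6, -9): r = (-33, -5, -13) + λ(-2, -6, -9).
Substitute into the plane: n·(M + λn) = -29 gives 213 + 121λ = -29, so λ = -2.
Foot = (-33, -5, -13) + (-2)·(-2, -6, -9) = (-29, 7, 5).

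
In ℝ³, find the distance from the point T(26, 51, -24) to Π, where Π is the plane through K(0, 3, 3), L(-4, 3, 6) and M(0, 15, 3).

KL = (-4, 0, 3) and KM = (0, 12, 0), so a normal is n = KL × KM = (-36, 0, -48).
Then n·(26, 51, -24) - (-144) = 360.
|n| = √(1296 + 0 + 2304) = 60, so the distance is |360|/60 = 6.

6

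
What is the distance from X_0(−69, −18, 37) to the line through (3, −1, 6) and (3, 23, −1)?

A direction vector is d = (0, 24, −7).
AP = (−72, −17, 31); AP·d = -625, |AP|² = 6434, |d|² = 625.
distance² = |AP|² − (AP·d)²/|d|² = 6434 − 390625/625 = 5809, so the distance is √5809.

√5809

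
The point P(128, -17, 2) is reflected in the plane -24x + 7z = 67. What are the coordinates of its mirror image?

n = (-24, 0, 7), |n|² = 625, n·P − 67 = -3125, so t = -3125/625 = -5.
Foot F = P − (-5)·n = (8, -17, 37); the reflection is 2F − P = (-112, -17, 72).

(-112, -17, 72)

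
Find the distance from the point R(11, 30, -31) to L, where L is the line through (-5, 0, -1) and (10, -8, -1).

A direction vector is d = (15, -8, 0).
AP = (16, 30, -30), and AP × d = (-240, -450, -578).
|AP × d|² = 594184 and |d|² = 289, so the distance is √(594184/289) = √2056 = 2√514.

2√514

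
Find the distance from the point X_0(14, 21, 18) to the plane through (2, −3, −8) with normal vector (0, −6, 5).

14√61/61

The plane has equation n·(r − (2, −3, −8)) = 0, i.e. n·r = -22.
Then n·(14, 21, 18) − (−22) = −14.
|n| = √(0 + 36 + 25) = √61, so the distance is |-14|/√61 = 14√61/61.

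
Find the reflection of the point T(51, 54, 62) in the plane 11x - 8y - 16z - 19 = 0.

n = (11, -8, -16), |n|² = 441, n·T − 19 = -882, so t = -882/441 = -2.
Foot F = T − (-2)·n = (73, 38, 30); the reflection is 2F − T = (95, 22, -2).

(95, 22, -2)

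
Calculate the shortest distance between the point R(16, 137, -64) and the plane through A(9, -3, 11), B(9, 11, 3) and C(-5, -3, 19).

7

AB = (0, 14, -8) and AC = (-14, 0, 8), so a normal is n = AB × AC = (112, 112, 196).
n = (112, 112, 196); n·P − 2828 = 1764; |n| = 252; distance = 1764/252 = 7.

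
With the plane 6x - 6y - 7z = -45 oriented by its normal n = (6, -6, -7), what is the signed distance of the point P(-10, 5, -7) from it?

n·P − (-45) = 4.
|n| = 11, so the signed distance is 4/11.

4/11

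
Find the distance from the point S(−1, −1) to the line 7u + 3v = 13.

d = |7·(-1) + 3·(-1) − 13| / √(49 + 9) = |-23|/√58 = 23√58/58.

23√58/58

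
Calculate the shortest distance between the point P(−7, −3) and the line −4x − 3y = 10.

The normal to the line is n = (−4, −3) with |n| = 5.
|n·P − 10| = |37 − 10| = 27, so the distance is 27/5.

27/5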